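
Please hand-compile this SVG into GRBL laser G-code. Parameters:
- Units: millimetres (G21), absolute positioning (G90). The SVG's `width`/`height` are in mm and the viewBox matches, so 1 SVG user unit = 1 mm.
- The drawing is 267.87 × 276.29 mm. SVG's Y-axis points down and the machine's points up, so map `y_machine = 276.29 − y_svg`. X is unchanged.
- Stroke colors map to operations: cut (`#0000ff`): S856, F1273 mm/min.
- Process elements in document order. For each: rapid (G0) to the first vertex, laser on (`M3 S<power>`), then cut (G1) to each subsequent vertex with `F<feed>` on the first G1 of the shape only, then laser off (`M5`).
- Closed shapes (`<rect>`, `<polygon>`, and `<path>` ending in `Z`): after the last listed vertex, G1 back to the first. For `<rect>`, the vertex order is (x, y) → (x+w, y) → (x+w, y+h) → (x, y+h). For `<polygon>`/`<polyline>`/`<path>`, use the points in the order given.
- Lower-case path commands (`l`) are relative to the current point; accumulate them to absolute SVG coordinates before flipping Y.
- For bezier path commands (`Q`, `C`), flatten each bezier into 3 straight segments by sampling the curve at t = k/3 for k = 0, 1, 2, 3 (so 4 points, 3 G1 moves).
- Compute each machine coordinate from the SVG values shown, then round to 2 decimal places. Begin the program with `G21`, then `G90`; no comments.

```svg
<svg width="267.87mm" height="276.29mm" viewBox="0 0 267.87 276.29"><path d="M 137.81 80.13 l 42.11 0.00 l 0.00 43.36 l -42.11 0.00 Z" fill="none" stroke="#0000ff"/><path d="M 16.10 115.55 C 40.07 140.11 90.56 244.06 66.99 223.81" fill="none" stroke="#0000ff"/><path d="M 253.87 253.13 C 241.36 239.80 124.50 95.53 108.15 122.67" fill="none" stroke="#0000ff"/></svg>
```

Since the viewBox matches the mm dimensions, user units are millimetres directly. The only transform is the Y-flip y_m = 276.29 − y_svg.

Shape 1 is a rectangle drawn with `<path>`. Its stroke #0000ff means cut at S856, F1273. After flipping Y the toolpath is (137.81,196.16) → (179.92,196.16) → (179.92,152.80) → (137.81,152.80) → (137.81,196.16), returning to the start.

Shape 2 is a cubic bezier drawn with `<path>`. Its stroke #0000ff means cut at S856, F1273. After flipping Y the toolpath is (16.10,160.74) → (45.18,117.26) → (69.60,66.09) → (66.99,52.48).

Shape 3 is a cubic bezier drawn with `<path>`. Its stroke #0000ff means cut at S856, F1273. After flipping Y the toolpath is (253.87,23.16) → (214.16,68.94) → (150.42,134.82) → (108.15,153.62).

G21
G90
G0 X137.81 Y196.16
M3 S856
G1 X179.92 Y196.16 F1273
G1 X179.92 Y152.80
G1 X137.81 Y152.80
G1 X137.81 Y196.16
M5
G0 X16.10 Y160.74
M3 S856
G1 X45.18 Y117.26 F1273
G1 X69.60 Y66.09
G1 X66.99 Y52.48
M5
G0 X253.87 Y23.16
M3 S856
G1 X214.16 Y68.94 F1273
G1 X150.42 Y134.82
G1 X108.15 Y153.62
M5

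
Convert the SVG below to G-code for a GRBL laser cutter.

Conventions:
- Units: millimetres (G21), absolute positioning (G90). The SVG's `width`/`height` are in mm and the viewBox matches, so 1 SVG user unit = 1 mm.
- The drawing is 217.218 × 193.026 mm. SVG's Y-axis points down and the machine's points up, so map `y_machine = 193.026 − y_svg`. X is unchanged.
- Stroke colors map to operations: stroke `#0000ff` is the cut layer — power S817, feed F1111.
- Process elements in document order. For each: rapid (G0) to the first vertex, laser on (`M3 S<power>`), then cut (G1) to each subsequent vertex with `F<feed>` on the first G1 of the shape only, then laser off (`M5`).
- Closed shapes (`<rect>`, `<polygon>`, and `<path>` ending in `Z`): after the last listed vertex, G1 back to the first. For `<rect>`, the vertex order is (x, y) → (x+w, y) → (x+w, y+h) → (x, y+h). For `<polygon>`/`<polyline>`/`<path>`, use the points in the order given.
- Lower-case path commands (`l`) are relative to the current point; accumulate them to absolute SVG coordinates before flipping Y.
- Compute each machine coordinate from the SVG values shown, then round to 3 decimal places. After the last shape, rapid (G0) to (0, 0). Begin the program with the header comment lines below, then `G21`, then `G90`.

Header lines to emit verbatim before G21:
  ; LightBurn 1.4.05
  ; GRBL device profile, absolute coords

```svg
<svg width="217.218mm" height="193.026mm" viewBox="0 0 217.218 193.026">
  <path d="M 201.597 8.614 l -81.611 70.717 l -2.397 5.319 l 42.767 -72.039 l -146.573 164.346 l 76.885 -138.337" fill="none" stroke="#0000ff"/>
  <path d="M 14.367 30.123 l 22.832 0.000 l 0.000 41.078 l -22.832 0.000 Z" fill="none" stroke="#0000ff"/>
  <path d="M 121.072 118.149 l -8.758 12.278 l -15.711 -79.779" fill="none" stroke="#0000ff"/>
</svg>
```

1 u = 1 mm; y_m = 193.026 − y.

[1] `<path>` open polyline, #0000ff→cut S817 F1111: (201.597,184.412) → (119.986,113.695) → (117.589,108.376) → (160.356,180.415) → (13.783,16.069) → (90.668,154.406)

[2] `<path>` rectangle, #0000ff→cut S817 F1111: (14.367,162.903) → (37.199,162.903) → (37.199,121.825) → (14.367,121.825) → (14.367,162.903) (closed)

[3] `<path>` open polyline, #0000ff→cut S817 F1111: (121.072,74.877) → (112.314,62.599) → (96.603,142.378)

; LightBurn 1.4.05
; GRBL device profile, absolute coords
G21
G90
G0 X201.597 Y184.412
M3 S817
G1 X119.986 Y113.695 F1111
G1 X117.589 Y108.376
G1 X160.356 Y180.415
G1 X13.783 Y16.069
G1 X90.668 Y154.406
M5
G0 X14.367 Y162.903
M3 S817
G1 X37.199 Y162.903 F1111
G1 X37.199 Y121.825
G1 X14.367 Y121.825
G1 X14.367 Y162.903
M5
G0 X121.072 Y74.877
M3 S817
G1 X112.314 Y62.599 F1111
G1 X96.603 Y142.378
M5
G0 X0.000 Y0.000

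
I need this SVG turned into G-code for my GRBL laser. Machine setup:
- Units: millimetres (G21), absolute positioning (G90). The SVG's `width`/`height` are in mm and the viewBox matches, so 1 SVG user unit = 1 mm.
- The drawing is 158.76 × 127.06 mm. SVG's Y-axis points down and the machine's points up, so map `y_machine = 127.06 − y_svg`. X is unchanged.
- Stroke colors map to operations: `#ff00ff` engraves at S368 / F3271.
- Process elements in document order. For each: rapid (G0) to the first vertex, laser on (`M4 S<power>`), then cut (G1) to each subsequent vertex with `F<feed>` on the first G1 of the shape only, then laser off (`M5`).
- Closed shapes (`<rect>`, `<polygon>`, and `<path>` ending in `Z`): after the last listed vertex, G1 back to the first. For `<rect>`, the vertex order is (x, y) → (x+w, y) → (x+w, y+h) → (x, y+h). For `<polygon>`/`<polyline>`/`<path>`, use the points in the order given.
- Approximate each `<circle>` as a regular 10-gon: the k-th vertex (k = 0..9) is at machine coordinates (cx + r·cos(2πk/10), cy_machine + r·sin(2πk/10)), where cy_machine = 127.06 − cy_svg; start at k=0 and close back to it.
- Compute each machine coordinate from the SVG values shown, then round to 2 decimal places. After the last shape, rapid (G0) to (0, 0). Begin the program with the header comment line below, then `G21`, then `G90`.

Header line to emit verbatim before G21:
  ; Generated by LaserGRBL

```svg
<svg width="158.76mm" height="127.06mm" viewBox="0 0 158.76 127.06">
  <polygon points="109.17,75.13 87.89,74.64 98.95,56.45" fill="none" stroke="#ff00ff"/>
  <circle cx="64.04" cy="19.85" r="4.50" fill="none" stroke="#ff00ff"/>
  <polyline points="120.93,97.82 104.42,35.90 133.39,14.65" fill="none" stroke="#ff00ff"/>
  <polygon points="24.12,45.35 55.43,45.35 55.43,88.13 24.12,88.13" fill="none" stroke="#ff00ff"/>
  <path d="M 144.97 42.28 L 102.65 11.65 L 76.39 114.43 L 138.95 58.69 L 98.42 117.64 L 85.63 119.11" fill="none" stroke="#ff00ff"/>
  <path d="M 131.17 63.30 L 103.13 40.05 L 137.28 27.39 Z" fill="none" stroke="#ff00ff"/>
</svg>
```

; Generated by LaserGRBL
G21
G90
G0 X109.17 Y51.93
M4 S368
G1 X87.89 Y52.42 F3271
G1 X98.95 Y70.61
G1 X109.17 Y51.93
M5
G0 X68.54 Y107.21
M4 S368
G1 X67.68 Y109.86 F3271
G1 X65.43 Y111.49
G1 X62.65 Y111.49
G1 X60.40 Y109.86
G1 X59.54 Y107.21
G1 X60.40 Y104.56
G1 X62.65 Y102.93
G1 X65.43 Y102.93
G1 X67.68 Y104.56
G1 X68.54 Y107.21
M5
G0 X120.93 Y29.24
M4 S368
G1 X104.42 Y91.16 F3271
G1 X133.39 Y112.41
M5
G0 X24.12 Y81.71
M4 S368
G1 X55.43 Y81.71 F3271
G1 X55.43 Y38.93
G1 X24.12 Y38.93
G1 X24.12 Y81.71
M5
G0 X144.97 Y84.78
M4 S368
G1 X102.65 Y115.41 F3271
G1 X76.39 Y12.63
G1 X138.95 Y68.37
G1 X98.42 Y9.42
G1 X85.63 Y7.95
M5
G0 X131.17 Y63.76
M4 S368
G1 X103.13 Y87.01 F3271
G1 X137.28 Y99.67
G1 X131.17 Y63.76
M5
G0 X0.00 Y0.00

1 u = 1 mm; y_m = 127.06 − y.

[1] `<polygon>` regular polygon, #ff00ff→engrave S368 F3271: (109.17,51.93) → (87.89,52.42) → (98.95,70.61) → (109.17,51.93) (closed)

[2] `<circle>` circle, #ff00ff→engrave S368 F3271: (68.54,107.21) → (67.68,109.86) → (65.43,111.49) → (62.65,111.49) → (60.40,109.86) → (59.54,107.21) → (60.40,104.56) → (62.65,102.93) → (65.43,102.93) → (67.68,104.56) → (68.54,107.21) (closed)

[3] `<polyline>` open polyline, #ff00ff→engrave S368 F3271: (120.93,29.24) → (104.42,91.16) → (133.39,112.41)

[4] `<polygon>` rectangle, #ff00ff→engrave S368 F3271: (24.12,81.71) → (55.43,81.71) → (55.43,38.93) → (24.12,38.93) → (24.12,81.71) (closed)

[5] `<path>` open polyline, #ff00ff→engrave S368 F3271: (144.97,84.78) → (102.65,115.41) → (76.39,12.63) → (138.95,68.37) → (98.42,9.42) → (85.63,7.95)

[6] `<path>` regular polygon, #ff00ff→engrave S368 F3271: (131.17,63.76) → (103.13,87.01) → (137.28,99.67) → (131.17,63.76) (closed)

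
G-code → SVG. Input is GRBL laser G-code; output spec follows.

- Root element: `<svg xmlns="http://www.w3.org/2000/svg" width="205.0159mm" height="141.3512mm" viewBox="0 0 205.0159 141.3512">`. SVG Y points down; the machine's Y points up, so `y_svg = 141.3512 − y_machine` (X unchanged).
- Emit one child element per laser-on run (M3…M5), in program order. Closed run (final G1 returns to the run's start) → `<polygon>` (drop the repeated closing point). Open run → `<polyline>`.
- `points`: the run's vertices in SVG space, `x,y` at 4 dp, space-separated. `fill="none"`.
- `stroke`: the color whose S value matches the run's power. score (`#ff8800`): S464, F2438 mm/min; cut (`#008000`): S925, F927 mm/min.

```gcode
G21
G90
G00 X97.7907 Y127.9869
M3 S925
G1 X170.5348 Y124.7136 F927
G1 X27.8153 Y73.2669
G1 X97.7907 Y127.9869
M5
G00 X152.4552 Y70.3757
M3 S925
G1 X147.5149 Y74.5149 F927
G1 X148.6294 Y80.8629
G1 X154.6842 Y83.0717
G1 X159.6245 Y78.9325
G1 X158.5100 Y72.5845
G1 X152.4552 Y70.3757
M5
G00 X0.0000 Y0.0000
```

<svg xmlns="http://www.w3.org/2000/svg" width="205.0159mm" height="141.3512mm" viewBox="0 0 205.0159 141.3512">
  <polygon points="97.7907,13.3643 170.5348,16.6376 27.8153,68.0843" fill="none" stroke="#008000"/>
  <polygon points="152.4552,70.9755 147.5149,66.8363 148.6294,60.4883 154.6842,58.2795 159.6245,62.4187 158.5100,68.7667" fill="none" stroke="#008000"/>
</svg>

Each laser-on run becomes one SVG element. Flip Y back into SVG space with y_svg = 141.3512 − y_machine. Every run uses S925, so all elements get stroke `#008000` (cut).

Run 1: The run returns to its start, so emit a `<polygon>` with points (Y-flipped): 97.7907,13.3643 170.5348,16.6376 27.8153,68.0843.

Run 2: The run returns to its start, so emit a `<polygon>` with points (Y-flipped): 152.4552,70.9755 147.5149,66.8363 148.6294,60.4883 154.6842,58.2795 159.6245,62.4187 158.5100,68.7667.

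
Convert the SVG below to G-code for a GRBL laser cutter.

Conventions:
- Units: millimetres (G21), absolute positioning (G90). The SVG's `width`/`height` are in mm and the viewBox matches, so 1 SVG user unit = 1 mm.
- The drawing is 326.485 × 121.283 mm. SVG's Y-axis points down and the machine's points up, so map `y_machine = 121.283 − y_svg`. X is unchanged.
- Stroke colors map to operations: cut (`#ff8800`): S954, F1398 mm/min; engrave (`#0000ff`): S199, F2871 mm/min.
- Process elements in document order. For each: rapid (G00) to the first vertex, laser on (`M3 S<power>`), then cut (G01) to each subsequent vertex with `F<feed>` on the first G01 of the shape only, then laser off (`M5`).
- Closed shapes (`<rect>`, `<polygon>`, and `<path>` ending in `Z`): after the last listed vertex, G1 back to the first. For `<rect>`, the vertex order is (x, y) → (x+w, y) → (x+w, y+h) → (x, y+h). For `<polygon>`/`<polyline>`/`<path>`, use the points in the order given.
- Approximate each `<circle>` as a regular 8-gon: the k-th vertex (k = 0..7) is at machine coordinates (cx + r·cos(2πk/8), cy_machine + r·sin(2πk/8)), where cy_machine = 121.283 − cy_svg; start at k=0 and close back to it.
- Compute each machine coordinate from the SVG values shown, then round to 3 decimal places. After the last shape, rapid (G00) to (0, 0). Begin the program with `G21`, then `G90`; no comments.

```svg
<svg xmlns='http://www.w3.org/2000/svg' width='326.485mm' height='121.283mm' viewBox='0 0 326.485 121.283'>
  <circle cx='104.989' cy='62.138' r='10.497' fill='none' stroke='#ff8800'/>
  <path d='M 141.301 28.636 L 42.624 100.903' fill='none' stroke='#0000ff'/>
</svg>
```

viewBox `0 0 326.485 121.283` with mm width/height → 1 unit = 1 mm. Flip: y_m = 121.283 − y_svg.

**Shape 1** — `<circle>` circle, stroke `#ff8800` → cut (S954, F1398). Machine vertices: (115.486,59.145) → (112.411,66.567) → (104.989,69.642) → (97.567,66.567) → (94.492,59.145) → (97.567,51.723) → (104.989,48.648) → (112.411,51.723) → (115.486,59.145). Closed: final G1 returns to the first vertex.

**Shape 2** — `<path>` line segment, stroke `#0000ff` → engrave (S199, F2871). Machine vertices: (141.301,92.647) → (42.624,20.380). Open path.

G21
G90
G00 X115.486 Y59.145
M3 S954
G01 X112.411 Y66.567 F1398
G01 X104.989 Y69.642
G01 X97.567 Y66.567
G01 X94.492 Y59.145
G01 X97.567 Y51.723
G01 X104.989 Y48.648
G01 X112.411 Y51.723
G01 X115.486 Y59.145
M5
G00 X141.301 Y92.647
M3 S199
G01 X42.624 Y20.380 F2871
M5
G00 X0.000 Y0.000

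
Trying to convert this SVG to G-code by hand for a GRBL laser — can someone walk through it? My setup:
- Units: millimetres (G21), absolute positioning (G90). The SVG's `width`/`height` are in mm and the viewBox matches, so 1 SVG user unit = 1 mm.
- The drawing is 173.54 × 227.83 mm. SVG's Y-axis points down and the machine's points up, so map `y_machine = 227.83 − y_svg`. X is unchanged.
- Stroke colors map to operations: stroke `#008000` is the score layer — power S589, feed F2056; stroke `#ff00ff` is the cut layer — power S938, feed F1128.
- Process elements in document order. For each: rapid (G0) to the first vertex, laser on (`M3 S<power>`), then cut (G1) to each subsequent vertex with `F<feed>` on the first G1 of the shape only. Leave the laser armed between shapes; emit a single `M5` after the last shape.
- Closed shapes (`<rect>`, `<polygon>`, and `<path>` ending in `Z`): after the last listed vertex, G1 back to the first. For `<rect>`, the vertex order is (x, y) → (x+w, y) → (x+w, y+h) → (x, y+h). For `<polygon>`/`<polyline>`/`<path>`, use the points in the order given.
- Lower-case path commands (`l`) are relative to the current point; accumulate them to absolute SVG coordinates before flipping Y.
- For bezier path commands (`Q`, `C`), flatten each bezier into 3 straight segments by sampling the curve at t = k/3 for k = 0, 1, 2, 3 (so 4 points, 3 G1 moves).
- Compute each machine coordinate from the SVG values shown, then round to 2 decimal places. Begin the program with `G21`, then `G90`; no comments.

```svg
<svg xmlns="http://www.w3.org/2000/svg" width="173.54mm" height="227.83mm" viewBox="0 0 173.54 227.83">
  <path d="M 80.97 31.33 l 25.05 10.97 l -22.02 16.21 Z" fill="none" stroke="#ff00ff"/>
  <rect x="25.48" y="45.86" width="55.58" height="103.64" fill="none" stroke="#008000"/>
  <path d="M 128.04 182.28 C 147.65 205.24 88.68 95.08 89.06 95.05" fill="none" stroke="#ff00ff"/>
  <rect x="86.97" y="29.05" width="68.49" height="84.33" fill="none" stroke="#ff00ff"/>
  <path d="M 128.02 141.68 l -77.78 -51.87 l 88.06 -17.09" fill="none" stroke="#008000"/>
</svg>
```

viewBox `0 0 173.54 227.83` with mm width/height → 1 unit = 1 mm. Flip: y_m = 227.83 − y_svg.

**Shape 1** — `<path>` regular polygon, stroke `#ff00ff` → cut (S938, F1128). Machine vertices: (80.97,196.50) → (106.02,185.53) → (84.00,169.32) → (80.97,196.50). Closed: final G1 returns to the first vertex.

**Shape 2** — `<rect>` rectangle, stroke `#008000` → score (S589, F2056). Machine vertices: (25.48,181.97) → (81.06,181.97) → (81.06,78.33) → (25.48,78.33) → (25.48,181.97). Closed: final G1 returns to the first vertex.

**Shape 3** — `<path>` cubic bezier, stroke `#ff00ff` → cut (S938, F1128). Control points (SVG): P0=(128.04,182.28), P1=(147.65,205.24), P2=(88.68,95.08), P3=(89.06,95.05); sampled at t=k/3. Machine vertices: (128.04,45.55) → (126.57,57.95) → (103.35,105.05) → (89.06,132.78). Open path.

**Shape 4** — `<rect>` rectangle, stroke `#ff00ff` → cut (S938, F1128). Machine vertices: (86.97,198.78) → (155.46,198.78) → (155.46,114.45) → (86.97,114.45) → (86.97,198.78). Closed: final G1 returns to the first vertex.

**Shape 5** — `<path>` open polyline, stroke `#008000` → score (S589, F2056). Machine vertices: (128.02,86.15) → (50.24,138.02) → (138.30,155.11). Open path.

G21
G90
G0 X80.97 Y196.50
M3 S938
G1 X106.02 Y185.53 F1128
G1 X84.00 Y169.32
G1 X80.97 Y196.50
G0 X25.48 Y181.97
M3 S589
G1 X81.06 Y181.97 F2056
G1 X81.06 Y78.33
G1 X25.48 Y78.33
G1 X25.48 Y181.97
G0 X128.04 Y45.55
M3 S938
G1 X126.57 Y57.95 F1128
G1 X103.35 Y105.05
G1 X89.06 Y132.78
G0 X86.97 Y198.78
M3 S938
G1 X155.46 Y198.78 F1128
G1 X155.46 Y114.45
G1 X86.97 Y114.45
G1 X86.97 Y198.78
G0 X128.02 Y86.15
M3 S589
G1 X50.24 Y138.02 F2056
G1 X138.30 Y155.11
M5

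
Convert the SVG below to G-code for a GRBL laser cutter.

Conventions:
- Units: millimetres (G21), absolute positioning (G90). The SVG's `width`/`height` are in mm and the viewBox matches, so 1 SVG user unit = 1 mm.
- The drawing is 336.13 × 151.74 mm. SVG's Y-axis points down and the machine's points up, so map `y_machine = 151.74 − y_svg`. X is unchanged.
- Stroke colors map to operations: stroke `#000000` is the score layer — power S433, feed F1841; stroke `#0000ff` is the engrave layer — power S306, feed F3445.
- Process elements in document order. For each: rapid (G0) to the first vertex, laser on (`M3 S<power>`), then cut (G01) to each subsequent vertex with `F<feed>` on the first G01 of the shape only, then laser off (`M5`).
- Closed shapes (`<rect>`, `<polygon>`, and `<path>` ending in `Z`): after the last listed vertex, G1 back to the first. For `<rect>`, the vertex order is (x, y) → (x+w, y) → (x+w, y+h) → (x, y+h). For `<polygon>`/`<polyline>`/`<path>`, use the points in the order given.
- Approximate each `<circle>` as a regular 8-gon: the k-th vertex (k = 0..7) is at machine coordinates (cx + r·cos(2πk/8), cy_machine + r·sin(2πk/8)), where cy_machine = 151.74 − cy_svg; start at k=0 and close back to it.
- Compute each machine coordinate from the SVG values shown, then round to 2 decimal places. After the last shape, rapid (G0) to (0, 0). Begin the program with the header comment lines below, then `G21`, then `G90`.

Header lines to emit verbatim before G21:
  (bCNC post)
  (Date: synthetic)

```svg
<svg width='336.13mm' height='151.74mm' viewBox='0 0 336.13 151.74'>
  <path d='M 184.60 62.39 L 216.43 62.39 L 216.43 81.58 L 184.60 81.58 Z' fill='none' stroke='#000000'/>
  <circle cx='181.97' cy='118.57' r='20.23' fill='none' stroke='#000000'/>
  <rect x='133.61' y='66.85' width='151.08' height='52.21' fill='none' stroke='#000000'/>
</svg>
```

(bCNC post)
(Date: synthetic)
G21
G90
G0 X184.60 Y89.35
M3 S433
G01 X216.43 Y89.35 F1841
G01 X216.43 Y70.16
G01 X184.60 Y70.16
G01 X184.60 Y89.35
M5
G0 X202.20 Y33.17
M3 S433
G01 X196.27 Y47.47 F1841
G01 X181.97 Y53.40
G01 X167.67 Y47.47
G01 X161.74 Y33.17
G01 X167.67 Y18.87
G01 X181.97 Y12.94
G01 X196.27 Y18.87
G01 X202.20 Y33.17
M5
G0 X133.61 Y84.89
M3 S433
G01 X284.69 Y84.89 F1841
G01 X284.69 Y32.68
G01 X133.61 Y32.68
G01 X133.61 Y84.89
M5
G0 X0.00 Y0.00

viewBox `0 0 336.13 151.74` with mm width/height → 1 unit = 1 mm. Flip: y_m = 151.74 − y_svg.

**Shape 1** — `<path>` rectangle, stroke `#000000` → score (S433, F1841). Machine vertices: (184.60,89.35) → (216.43,89.35) → (216.43,70.16) → (184.60,70.16) → (184.60,89.35). Closed: final G1 returns to the first vertex.

**Shape 2** — `<circle>` circle, stroke `#000000` → score (S433, F1841). Machine vertices: (202.20,33.17) → (196.27,47.47) → (181.97,53.40) → (167.67,47.47) → (161.74,33.17) → (167.67,18.87) → (181.97,12.94) → (196.27,18.87) → (202.20,33.17). Closed: final G1 returns to the first vertex.

**Shape 3** — `<rect>` rectangle, stroke `#000000` → score (S433, F1841). Machine vertices: (133.61,84.89) → (284.69,84.89) → (284.69,32.68) → (133.61,32.68) → (133.61,84.89). Closed: final G1 returns to the first vertex.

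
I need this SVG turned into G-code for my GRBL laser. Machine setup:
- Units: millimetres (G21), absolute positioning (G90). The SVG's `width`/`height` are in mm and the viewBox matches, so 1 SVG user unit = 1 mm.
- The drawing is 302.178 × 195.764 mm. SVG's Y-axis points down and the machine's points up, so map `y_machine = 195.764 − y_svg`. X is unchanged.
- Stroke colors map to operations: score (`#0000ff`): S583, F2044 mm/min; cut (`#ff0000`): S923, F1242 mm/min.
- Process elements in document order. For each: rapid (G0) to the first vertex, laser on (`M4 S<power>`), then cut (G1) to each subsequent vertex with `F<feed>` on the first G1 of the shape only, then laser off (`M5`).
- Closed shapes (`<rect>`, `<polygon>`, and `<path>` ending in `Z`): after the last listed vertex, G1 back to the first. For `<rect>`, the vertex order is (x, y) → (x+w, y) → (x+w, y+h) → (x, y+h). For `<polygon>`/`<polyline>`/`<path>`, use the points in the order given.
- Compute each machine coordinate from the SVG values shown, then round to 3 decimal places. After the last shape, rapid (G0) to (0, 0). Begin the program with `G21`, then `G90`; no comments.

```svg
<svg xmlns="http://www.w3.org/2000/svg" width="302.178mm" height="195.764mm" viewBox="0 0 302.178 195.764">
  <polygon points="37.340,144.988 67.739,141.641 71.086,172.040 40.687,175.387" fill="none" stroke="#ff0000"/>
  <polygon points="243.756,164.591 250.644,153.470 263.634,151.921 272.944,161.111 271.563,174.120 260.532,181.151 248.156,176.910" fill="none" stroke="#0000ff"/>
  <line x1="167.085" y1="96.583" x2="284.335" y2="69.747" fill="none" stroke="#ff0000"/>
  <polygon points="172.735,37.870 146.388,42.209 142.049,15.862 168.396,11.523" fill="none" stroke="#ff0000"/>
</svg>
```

viewBox `0 0 302.178 195.764` with mm width/height → 1 unit = 1 mm. Flip: y_m = 195.764 − y_svg.

**Shape 1** — `<polygon>` regular polygon, stroke `#ff0000` → cut (S923, F1242). Machine vertices: (37.340,50.776) → (67.739,54.123) → (71.086,23.724) → (40.687,20.377) → (37.340,50.776). Closed: final G1 returns to the first vertex.

**Shape 2** — `<polygon>` regular polygon, stroke `#0000ff` → score (S583, F2044). Machine vertices: (243.756,31.173) → (250.644,42.294) → (263.634,43.843) → (272.944,34.653) → (271.563,21.644) → (260.532,14.613) → (248.156,18.854) → (243.756,31.173). Closed: final G1 returns to the first vertex.

**Shape 3** — `<line>` line segment, stroke `#ff0000` → cut (S923, F1242). Machine vertices: (167.085,99.181) → (284.335,126.017). Open path.

**Shape 4** — `<polygon>` regular polygon, stroke `#ff0000` → cut (S923, F1242). Machine vertices: (172.735,157.894) → (146.388,153.555) → (142.049,179.902) → (168.396,184.241) → (172.735,157.894). Closed: final G1 returns to the first vertex.

G21
G90
G0 X37.340 Y50.776
M4 S923
G1 X67.739 Y54.123 F1242
G1 X71.086 Y23.724
G1 X40.687 Y20.377
G1 X37.340 Y50.776
M5
G0 X243.756 Y31.173
M4 S583
G1 X250.644 Y42.294 F2044
G1 X263.634 Y43.843
G1 X272.944 Y34.653
G1 X271.563 Y21.644
G1 X260.532 Y14.613
G1 X248.156 Y18.854
G1 X243.756 Y31.173
M5
G0 X167.085 Y99.181
M4 S923
G1 X284.335 Y126.017 F1242
M5
G0 X172.735 Y157.894
M4 S923
G1 X146.388 Y153.555 F1242
G1 X142.049 Y179.902
G1 X168.396 Y184.241
G1 X172.735 Y157.894
M5
G0 X0.000 Y0.000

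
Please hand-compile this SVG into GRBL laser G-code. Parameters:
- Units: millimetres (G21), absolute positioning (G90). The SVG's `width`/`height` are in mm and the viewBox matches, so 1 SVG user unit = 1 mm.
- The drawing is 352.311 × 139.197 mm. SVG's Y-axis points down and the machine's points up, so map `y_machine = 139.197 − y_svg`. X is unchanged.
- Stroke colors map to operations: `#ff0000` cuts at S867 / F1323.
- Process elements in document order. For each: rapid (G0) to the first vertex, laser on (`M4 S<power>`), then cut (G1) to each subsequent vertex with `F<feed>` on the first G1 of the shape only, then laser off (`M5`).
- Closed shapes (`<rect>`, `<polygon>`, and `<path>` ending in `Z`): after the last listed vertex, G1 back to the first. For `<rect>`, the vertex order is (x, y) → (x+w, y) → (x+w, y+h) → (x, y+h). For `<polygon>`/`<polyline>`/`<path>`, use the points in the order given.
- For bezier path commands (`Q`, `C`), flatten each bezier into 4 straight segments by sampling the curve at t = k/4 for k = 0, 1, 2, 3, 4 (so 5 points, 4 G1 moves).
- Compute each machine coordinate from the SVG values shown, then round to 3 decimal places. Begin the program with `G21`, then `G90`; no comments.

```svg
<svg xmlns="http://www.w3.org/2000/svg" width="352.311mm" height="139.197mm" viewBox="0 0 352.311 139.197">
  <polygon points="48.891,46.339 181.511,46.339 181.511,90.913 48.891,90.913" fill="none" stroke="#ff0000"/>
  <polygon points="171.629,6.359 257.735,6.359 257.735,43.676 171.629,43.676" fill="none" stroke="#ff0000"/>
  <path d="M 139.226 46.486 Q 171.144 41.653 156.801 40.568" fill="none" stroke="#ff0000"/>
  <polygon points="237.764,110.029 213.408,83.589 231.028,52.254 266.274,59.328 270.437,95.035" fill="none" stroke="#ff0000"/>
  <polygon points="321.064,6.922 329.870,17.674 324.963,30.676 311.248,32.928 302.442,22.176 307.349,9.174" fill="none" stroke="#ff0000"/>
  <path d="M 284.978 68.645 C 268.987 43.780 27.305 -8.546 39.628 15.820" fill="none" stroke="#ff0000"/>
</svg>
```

Since the viewBox matches the mm dimensions, user units are millimetres directly. The only transform is the Y-flip y_m = 139.197 − y_svg.

Shape 1 is a rectangle drawn with `<polygon>`. Its stroke #ff0000 means cut at S867, F1323. After flipping Y the toolpath is (48.891,92.858) → (181.511,92.858) → (181.511,48.284) → (48.891,48.284) → (48.891,92.858), returning to the start.

Shape 2 is a rectangle drawn with `<polygon>`. Its stroke #ff0000 means cut at S867, F1323. After flipping Y the toolpath is (171.629,132.838) → (257.735,132.838) → (257.735,95.521) → (171.629,95.521) → (171.629,132.838), returning to the start.

Shape 3 is a quadratic bezier drawn with `<path>`. Its stroke #ff0000 means cut at S867, F1323. After flipping Y the toolpath is (139.226,92.711) → (152.294,94.893) → (159.579,96.607) → (161.081,97.852) → (156.801,98.629).

Shape 4 is a regular polygon drawn with `<polygon>`. Its stroke #ff0000 means cut at S867, F1323. After flipping Y the toolpath is (237.764,29.168) → (213.408,55.608) → (231.028,86.943) → (266.274,79.869) → (270.437,44.162) → (237.764,29.168), returning to the start.

Shape 5 is a regular polygon drawn with `<polygon>`. Its stroke #ff0000 means cut at S867, F1323. After flipping Y the toolpath is (321.064,132.275) → (329.870,121.523) → (324.963,108.521) → (311.248,106.269) → (302.442,117.021) → (307.349,130.023) → (321.064,132.275), returning to the start.

Shape 6 is a cubic bezier drawn with `<path>`. Its stroke #ff0000 means cut at S867, F1323. After flipping Y the toolpath is (284.978,70.552) → (238.163,92.722) → (151.685,115.426) → (70.516,128.899) → (39.628,123.377).

G21
G90
G0 X48.891 Y92.858
M4 S867
G1 X181.511 Y92.858 F1323
G1 X181.511 Y48.284
G1 X48.891 Y48.284
G1 X48.891 Y92.858
M5
G0 X171.629 Y132.838
M4 S867
G1 X257.735 Y132.838 F1323
G1 X257.735 Y95.521
G1 X171.629 Y95.521
G1 X171.629 Y132.838
M5
G0 X139.226 Y92.711
M4 S867
G1 X152.294 Y94.893 F1323
G1 X159.579 Y96.607
G1 X161.081 Y97.852
G1 X156.801 Y98.629
M5
G0 X237.764 Y29.168
M4 S867
G1 X213.408 Y55.608 F1323
G1 X231.028 Y86.943
G1 X266.274 Y79.869
G1 X270.437 Y44.162
G1 X237.764 Y29.168
M5
G0 X321.064 Y132.275
M4 S867
G1 X329.870 Y121.523 F1323
G1 X324.963 Y108.521
G1 X311.248 Y106.269
G1 X302.442 Y117.021
G1 X307.349 Y130.023
G1 X321.064 Y132.275
M5
G0 X284.978 Y70.552
M4 S867
G1 X238.163 Y92.722 F1323
G1 X151.685 Y115.426
G1 X70.516 Y128.899
G1 X39.628 Y123.377
M5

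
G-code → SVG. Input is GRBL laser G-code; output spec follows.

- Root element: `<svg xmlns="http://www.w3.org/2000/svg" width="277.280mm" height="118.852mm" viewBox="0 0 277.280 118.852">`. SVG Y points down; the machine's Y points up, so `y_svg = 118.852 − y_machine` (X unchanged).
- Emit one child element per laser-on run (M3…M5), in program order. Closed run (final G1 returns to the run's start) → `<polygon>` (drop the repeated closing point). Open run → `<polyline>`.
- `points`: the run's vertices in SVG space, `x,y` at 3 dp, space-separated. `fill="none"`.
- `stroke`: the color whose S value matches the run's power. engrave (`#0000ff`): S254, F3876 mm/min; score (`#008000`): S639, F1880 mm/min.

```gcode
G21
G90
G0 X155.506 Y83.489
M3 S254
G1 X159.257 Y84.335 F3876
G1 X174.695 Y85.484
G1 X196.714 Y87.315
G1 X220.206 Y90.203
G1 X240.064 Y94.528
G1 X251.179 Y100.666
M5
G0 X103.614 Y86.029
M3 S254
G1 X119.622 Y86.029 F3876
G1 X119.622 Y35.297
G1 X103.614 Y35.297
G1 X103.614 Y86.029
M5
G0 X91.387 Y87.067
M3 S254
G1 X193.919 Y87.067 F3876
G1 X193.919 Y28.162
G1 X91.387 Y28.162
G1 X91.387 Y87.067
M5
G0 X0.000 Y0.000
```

Each laser-on run becomes one SVG element. Flip Y back into SVG space with y_svg = 118.852 − y_machine. Every run uses S254, so all elements get stroke `#0000ff` (engrave).

Run 1: The run is open, so emit a `<polyline>` with points (Y-flipped): 155.506,35.363 159.257,34.517 174.695,33.368 196.714,31.537 220.206,28.649 240.064,24.324 251.179,18.186.

Run 2: The run returns to its start, so emit a `<polygon>` with points (Y-flipped): 103.614,32.823 119.622,32.823 119.622,83.555 103.614,83.555.

Run 3: The run returns to its start, so emit a `<polygon>` with points (Y-flipped): 91.387,31.785 193.919,31.785 193.919,90.690 91.387,90.690.

<svg xmlns="http://www.w3.org/2000/svg" width="277.280mm" height="118.852mm" viewBox="0 0 277.280 118.852">
  <polyline points="155.506,35.363 159.257,34.517 174.695,33.368 196.714,31.537 220.206,28.649 240.064,24.324 251.179,18.186" fill="none" stroke="#0000ff"/>
  <polygon points="103.614,32.823 119.622,32.823 119.622,83.555 103.614,83.555" fill="none" stroke="#0000ff"/>
  <polygon points="91.387,31.785 193.919,31.785 193.919,90.690 91.387,90.690" fill="none" stroke="#0000ff"/>
</svg>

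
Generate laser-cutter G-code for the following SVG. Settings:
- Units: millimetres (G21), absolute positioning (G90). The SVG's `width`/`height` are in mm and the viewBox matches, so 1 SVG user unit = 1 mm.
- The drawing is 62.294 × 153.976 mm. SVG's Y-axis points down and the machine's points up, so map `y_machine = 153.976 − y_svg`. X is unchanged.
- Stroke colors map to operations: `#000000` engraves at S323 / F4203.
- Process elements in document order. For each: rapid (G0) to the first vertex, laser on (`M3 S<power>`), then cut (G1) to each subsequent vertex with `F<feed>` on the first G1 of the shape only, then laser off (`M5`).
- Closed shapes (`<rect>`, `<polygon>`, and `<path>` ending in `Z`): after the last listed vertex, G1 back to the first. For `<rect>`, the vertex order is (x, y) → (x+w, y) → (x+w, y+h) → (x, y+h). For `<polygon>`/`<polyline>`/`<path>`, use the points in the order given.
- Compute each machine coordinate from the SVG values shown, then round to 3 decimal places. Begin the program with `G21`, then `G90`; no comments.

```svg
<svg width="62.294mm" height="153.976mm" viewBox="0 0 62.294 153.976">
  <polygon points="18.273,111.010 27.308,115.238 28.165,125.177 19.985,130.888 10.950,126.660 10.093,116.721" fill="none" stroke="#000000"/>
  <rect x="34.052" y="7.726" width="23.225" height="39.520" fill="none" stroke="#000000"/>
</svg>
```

G21
G90
G0 X18.273 Y42.966
M3 S323
G1 X27.308 Y38.738 F4203
G1 X28.165 Y28.799
G1 X19.985 Y23.088
G1 X10.950 Y27.316
G1 X10.093 Y37.255
G1 X18.273 Y42.966
M5
G0 X34.052 Y146.250
M3 S323
G1 X57.277 Y146.250 F4203
G1 X57.277 Y106.730
G1 X34.052 Y106.730
G1 X34.052 Y146.250
M5

Since the viewBox matches the mm dimensions, user units are millimetres directly. The only transform is the Y-flip y_m = 153.976 − y_svg.

Shape 1 is a regular polygon drawn with `<polygon>`. Its stroke #000000 means engrave at S323, F4203. After flipping Y the toolpath is (18.273,42.966) → (27.308,38.738) → (28.165,28.799) → (19.985,23.088) → (10.950,27.316) → (10.093,37.255) → (18.273,42.966), returning to the start.

Shape 2 is a rectangle drawn with `<rect>`. Its stroke #000000 means engrave at S323, F4203. After flipping Y the toolpath is (34.052,146.250) → (57.277,146.250) → (57.277,106.730) → (34.052,106.730) → (34.052,146.250), returning to the start.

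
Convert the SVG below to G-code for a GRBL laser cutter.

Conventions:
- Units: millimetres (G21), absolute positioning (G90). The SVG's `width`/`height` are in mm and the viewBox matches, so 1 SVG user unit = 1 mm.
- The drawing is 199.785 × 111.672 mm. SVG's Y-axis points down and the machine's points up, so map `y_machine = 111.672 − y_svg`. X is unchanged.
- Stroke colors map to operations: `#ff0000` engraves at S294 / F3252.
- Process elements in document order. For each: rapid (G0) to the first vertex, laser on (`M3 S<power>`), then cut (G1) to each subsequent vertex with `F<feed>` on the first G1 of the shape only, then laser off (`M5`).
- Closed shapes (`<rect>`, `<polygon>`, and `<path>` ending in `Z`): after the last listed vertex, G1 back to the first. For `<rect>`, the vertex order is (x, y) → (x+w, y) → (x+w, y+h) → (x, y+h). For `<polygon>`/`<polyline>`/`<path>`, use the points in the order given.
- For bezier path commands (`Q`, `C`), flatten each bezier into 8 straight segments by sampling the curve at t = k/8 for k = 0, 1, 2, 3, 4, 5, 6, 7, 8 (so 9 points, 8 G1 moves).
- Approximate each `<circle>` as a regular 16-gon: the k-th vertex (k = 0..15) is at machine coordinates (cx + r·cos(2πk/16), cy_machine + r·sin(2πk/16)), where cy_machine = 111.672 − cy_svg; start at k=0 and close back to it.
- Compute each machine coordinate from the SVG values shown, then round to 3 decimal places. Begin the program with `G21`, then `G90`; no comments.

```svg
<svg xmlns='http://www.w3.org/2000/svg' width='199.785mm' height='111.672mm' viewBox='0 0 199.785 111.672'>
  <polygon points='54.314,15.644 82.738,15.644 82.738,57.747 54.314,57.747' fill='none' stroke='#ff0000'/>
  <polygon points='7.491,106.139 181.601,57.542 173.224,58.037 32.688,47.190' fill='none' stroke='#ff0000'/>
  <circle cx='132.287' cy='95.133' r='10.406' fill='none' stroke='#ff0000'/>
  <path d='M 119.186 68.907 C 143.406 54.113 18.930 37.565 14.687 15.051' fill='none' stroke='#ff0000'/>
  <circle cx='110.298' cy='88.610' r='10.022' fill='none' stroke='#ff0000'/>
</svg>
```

viewBox `0 0 199.785 111.672` with mm width/height → 1 unit = 1 mm. Flip: y_m = 111.672 − y_svg.

**Shape 1** — `<polygon>` rectangle, stroke `#ff0000` → engrave (S294, F3252). Machine vertices: (54.314,96.028) → (82.738,96.028) → (82.738,53.925) → (54.314,53.925) → (54.314,96.028). Closed: final G1 returns to the first vertex.

**Shape 2** — `<polygon>` closed polygon, stroke `#ff0000` → engrave (S294, F3252). Machine vertices: (7.491,5.533) → (181.601,54.130) → (173.224,53.635) → (32.688,64.482) → (7.491,5.533). Closed: final G1 returns to the first vertex.

**Shape 3** — `<circle>` circle, stroke `#ff0000` → engrave (S294, F3252). Machine vertices: (142.693,16.539) → (141.901,20.521) → (139.645,23.897) → (136.269,26.153) → (132.287,26.945) → (128.305,26.153) → (124.929,23.897) → (122.673,20.521) → (121.881,16.539) → (122.673,12.557) → (124.929,9.181) → (128.305,6.925) → (132.287,6.133) → (136.269,6.925) → (139.645,9.181) → (141.901,12.557) → (142.693,16.539). Closed: final G1 returns to the first vertex.

**Shape 4** — `<path>` cubic bezier, stroke `#ff0000` → engrave (S294, F3252). Control points (SVG): P0=(119.186,68.907), P1=(143.406,54.113), P2=(18.930,37.565), P3=(14.687,15.051); sampled at t=k/8. Machine vertices: (119.186,42.765) → (121.824,48.403) → (113.673,54.255) → (97.884,60.370) → (77.610,66.798) → (56.002,73.588) → (36.211,80.788) → (21.389,88.450) → (14.687,96.621). Open path.

**Shape 5** — `<circle>` circle, stroke `#ff0000` → engrave (S294, F3252). Machine vertices: (120.320,23.062) → (119.557,26.897) → (117.385,30.149) → (114.133,32.321) → (110.298,33.084) → (106.463,32.321) → (103.211,30.149) → (101.039,26.897) → (100.276,23.062) → (101.039,19.227) → (103.211,15.975) → (106.463,13.803) → (110.298,13.040) → (114.133,13.803) → (117.385,15.975) → (119.557,19.227) → (120.320,23.062). Closed: final G1 returns to the first vertex.

G21
G90
G0 X54.314 Y96.028
M3 S294
G1 X82.738 Y96.028 F3252
G1 X82.738 Y53.925
G1 X54.314 Y53.925
G1 X54.314 Y96.028
M5
G0 X7.491 Y5.533
M3 S294
G1 X181.601 Y54.130 F3252
G1 X173.224 Y53.635
G1 X32.688 Y64.482
G1 X7.491 Y5.533
M5
G0 X142.693 Y16.539
M3 S294
G1 X141.901 Y20.521 F3252
G1 X139.645 Y23.897
G1 X136.269 Y26.153
G1 X132.287 Y26.945
G1 X128.305 Y26.153
G1 X124.929 Y23.897
G1 X122.673 Y20.521
G1 X121.881 Y16.539
G1 X122.673 Y12.557
G1 X124.929 Y9.181
G1 X128.305 Y6.925
G1 X132.287 Y6.133
G1 X136.269 Y6.925
G1 X139.645 Y9.181
G1 X141.901 Y12.557
G1 X142.693 Y16.539
M5
G0 X119.186 Y42.765
M3 S294
G1 X121.824 Y48.403 F3252
G1 X113.673 Y54.255
G1 X97.884 Y60.370
G1 X77.610 Y66.798
G1 X56.002 Y73.588
G1 X36.211 Y80.788
G1 X21.389 Y88.450
G1 X14.687 Y96.621
M5
G0 X120.320 Y23.062
M3 S294
G1 X119.557 Y26.897 F3252
G1 X117.385 Y30.149
G1 X114.133 Y32.321
G1 X110.298 Y33.084
G1 X106.463 Y32.321
G1 X103.211 Y30.149
G1 X101.039 Y26.897
G1 X100.276 Y23.062
G1 X101.039 Y19.227
G1 X103.211 Y15.975
G1 X106.463 Y13.803
G1 X110.298 Y13.040
G1 X114.133 Y13.803
G1 X117.385 Y15.975
G1 X119.557 Y19.227
G1 X120.320 Y23.062
M5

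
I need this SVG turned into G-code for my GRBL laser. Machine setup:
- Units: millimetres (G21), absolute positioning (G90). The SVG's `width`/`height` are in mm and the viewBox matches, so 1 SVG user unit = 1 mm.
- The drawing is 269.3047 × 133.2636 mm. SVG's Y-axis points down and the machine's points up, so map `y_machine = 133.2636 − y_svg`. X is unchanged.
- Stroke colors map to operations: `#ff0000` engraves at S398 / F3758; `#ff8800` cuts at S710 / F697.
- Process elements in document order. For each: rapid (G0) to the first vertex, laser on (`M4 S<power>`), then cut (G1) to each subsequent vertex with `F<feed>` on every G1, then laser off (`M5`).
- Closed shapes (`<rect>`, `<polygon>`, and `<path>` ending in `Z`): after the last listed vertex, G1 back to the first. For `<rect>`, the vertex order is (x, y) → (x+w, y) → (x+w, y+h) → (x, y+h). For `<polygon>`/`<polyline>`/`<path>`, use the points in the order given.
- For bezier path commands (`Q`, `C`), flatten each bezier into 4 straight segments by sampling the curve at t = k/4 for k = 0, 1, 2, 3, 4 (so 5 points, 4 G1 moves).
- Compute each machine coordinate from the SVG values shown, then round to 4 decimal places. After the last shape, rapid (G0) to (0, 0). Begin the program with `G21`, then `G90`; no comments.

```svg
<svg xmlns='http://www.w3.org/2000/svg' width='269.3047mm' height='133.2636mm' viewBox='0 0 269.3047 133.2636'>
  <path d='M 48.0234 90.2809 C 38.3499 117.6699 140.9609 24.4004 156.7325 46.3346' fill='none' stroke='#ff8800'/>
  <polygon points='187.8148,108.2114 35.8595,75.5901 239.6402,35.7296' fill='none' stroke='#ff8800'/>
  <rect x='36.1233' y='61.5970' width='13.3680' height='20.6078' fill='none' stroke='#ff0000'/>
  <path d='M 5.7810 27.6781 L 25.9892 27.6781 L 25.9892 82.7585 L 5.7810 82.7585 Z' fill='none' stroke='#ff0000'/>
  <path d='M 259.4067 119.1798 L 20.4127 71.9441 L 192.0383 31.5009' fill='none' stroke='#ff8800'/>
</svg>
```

G21
G90
G0 X48.0234 Y42.9827
M4 S710
G1 X58.7103 Y41.3791 F697
G1 X92.8360 Y62.9103 F697
G1 X131.7327 Y85.4643 F697
G1 X156.7325 Y86.9290 F697
M5
G0 X187.8148 Y25.0522
M4 S710
G1 X35.8595 Y57.6735 F697
G1 X239.6402 Y97.5340 F697
G1 X187.8148 Y25.0522 F697
M5
G0 X36.1233 Y71.6666
M4 S398
G1 X49.4913 Y71.6666 F3758
G1 X49.4913 Y51.0588 F3758
G1 X36.1233 Y51.0588 F3758
G1 X36.1233 Y71.6666 F3758
M5
G0 X5.7810 Y105.5855
M4 S398
G1 X25.9892 Y105.5855 F3758
G1 X25.9892 Y50.5051 F3758
G1 X5.7810 Y50.5051 F3758
G1 X5.7810 Y105.5855 F3758
M5
G0 X259.4067 Y14.0838
M4 S710
G1 X20.4127 Y61.3195 F697
G1 X192.0383 Y101.7627 F697
M5
G0 X0.0000 Y0.0000

viewBox `0 0 269.3047 133.2636` with mm width/height → 1 unit = 1 mm. Flip: y_m = 133.2636 − y_svg.

**Shape 1** — `<path>` cubic bezier, stroke `#ff8800` → cut (S710, F697). Control points (SVG): P0=(48.0234,90.2809), P1=(38.3499,117.6699), P2=(140.9609,24.4004), P3=(156.7325,46.3346); sampled at t=k/4. Machine vertices: (48.0234,42.9827) → (58.7103,41.3791) → (92.8360,62.9103) → (131.7327,85.4643) → (156.7325,86.9290). Open path.

**Shape 2** — `<polygon>` closed polygon, stroke `#ff8800` → cut (S710, F697). Machine vertices: (187.8148,25.0522) → (35.8595,57.6735) → (239.6402,97.5340) → (187.8148,25.0522). Closed: final G1 returns to the first vertex.

**Shape 3** — `<rect>` rectangle, stroke `#ff0000` → engrave (S398, F3758). Machine vertices: (36.1233,71.6666) → (49.4913,71.6666) → (49.4913,51.0588) → (36.1233,51.0588) → (36.1233,71.6666). Closed: final G1 returns to the first vertex.

**Shape 4** — `<path>` rectangle, stroke `#ff0000` → engrave (S398, F3758). Machine vertices: (5.7810,105.5855) → (25.9892,105.5855) → (25.9892,50.5051) → (5.7810,50.5051) → (5.7810,105.5855). Closed: final G1 returns to the first vertex.

**Shape 5** — `<path>` open polyline, stroke `#ff8800` → cut (S710, F697). Machine vertices: (259.4067,14.0838) → (20.4127,61.3195) → (192.0383,101.7627). Open path.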